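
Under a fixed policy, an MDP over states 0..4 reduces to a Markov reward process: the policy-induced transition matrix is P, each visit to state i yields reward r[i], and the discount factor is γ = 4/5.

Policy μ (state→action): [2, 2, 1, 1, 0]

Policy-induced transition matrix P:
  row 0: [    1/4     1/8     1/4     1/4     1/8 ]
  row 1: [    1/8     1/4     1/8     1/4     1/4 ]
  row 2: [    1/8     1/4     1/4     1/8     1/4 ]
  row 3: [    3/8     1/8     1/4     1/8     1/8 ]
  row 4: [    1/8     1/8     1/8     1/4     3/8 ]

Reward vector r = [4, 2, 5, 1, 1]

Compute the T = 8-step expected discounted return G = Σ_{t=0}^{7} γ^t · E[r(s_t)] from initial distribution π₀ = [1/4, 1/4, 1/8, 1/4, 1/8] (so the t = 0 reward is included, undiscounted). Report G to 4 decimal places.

t=0: π = [0.2500, 0.2500, 0.1250, 0.2500, 0.1250], E[r] = 2.5000, γ^t·E[r] = 2.500000, running G = 2.500000
t=1: π = [0.2188, 0.1719, 0.2031, 0.2031, 0.2031], E[r] = 2.6406, γ^t·E[r] = 2.112500, running G = 4.612500
t=2: π = [0.2031, 0.1719, 0.2031, 0.1992, 0.2227], E[r] = 2.5938, γ^t·E[r] = 1.660000, running G = 6.272500
t=3: π = [0.2002, 0.1719, 0.2007, 0.1997, 0.2275], E[r] = 2.5752, γ^t·E[r] = 1.318500, running G = 7.591000
t=4: π = [0.2000, 0.1716, 0.2001, 0.2000, 0.2285], E[r] = 2.5717, γ^t·E[r] = 1.053375, running G = 8.644375
t=5: π = [0.2000, 0.1715, 0.2000, 0.2000, 0.2286], E[r] = 2.5714, γ^t·E[r] = 0.842593, running G = 9.486968
t=6: π = [0.2000, 0.1714, 0.2000, 0.2000, 0.2286], E[r] = 2.5714, γ^t·E[r] = 0.674080, running G = 10.161047
t=7: π = [0.2000, 0.1714, 0.2000, 0.2000, 0.2286], E[r] = 2.5714, γ^t·E[r] = 0.539267, running G = 10.700314

G = 10.7003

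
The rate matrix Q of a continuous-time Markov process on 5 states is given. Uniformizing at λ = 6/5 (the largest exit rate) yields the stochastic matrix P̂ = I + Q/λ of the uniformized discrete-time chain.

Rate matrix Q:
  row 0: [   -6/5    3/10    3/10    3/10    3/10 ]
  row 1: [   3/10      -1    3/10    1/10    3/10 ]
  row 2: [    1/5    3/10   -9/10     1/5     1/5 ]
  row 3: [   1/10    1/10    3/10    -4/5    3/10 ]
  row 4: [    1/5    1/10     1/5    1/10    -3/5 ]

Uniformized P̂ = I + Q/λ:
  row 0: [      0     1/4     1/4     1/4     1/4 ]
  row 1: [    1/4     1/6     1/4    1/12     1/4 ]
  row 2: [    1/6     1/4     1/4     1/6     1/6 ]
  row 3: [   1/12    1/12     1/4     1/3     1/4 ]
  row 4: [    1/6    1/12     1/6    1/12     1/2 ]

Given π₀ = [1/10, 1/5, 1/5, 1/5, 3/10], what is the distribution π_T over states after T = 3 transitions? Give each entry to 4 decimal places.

π = [0.1424, 0.1573, 0.2243, 0.1676, 0.3084]

t=0: π = [0.1000, 0.2000, 0.2000, 0.2000, 0.3000]
t=1: π = [0.1500, 0.1500, 0.2250, 0.1667, 0.3083]
t=2: π = [0.1403, 0.1583, 0.2243, 0.1688, 0.3083]
t=3: π = [0.1424, 0.1573, 0.2243, 0.1676, 0.3084]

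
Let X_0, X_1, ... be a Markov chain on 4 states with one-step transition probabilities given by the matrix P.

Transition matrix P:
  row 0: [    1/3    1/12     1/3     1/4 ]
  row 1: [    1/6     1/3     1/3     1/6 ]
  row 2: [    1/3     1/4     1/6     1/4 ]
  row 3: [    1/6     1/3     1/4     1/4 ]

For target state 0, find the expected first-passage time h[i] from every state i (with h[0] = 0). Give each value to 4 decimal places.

First-step conditioning: h[0] = 0; for i ≠ 0, h[i] = 1 + Σ_k P[i][k]·h[k].
  h[1] = 1 + 1/3·h[1] + 1/3·h[2] + 1/6·h[3]
  h[2] = 1 + 1/4·h[1] + 1/6·h[2] + 1/4·h[3]
  h[3] = 1 + 1/3·h[1] + 1/4·h[2] + 1/4·h[3]
Solving the 3×3 linear system over states ≠ 0 gives exactly h = [0, 930/197, 798/197, 942/197] (h[0] = 0 is the target).

h = [0.0000, 4.7208, 4.0508, 4.7817]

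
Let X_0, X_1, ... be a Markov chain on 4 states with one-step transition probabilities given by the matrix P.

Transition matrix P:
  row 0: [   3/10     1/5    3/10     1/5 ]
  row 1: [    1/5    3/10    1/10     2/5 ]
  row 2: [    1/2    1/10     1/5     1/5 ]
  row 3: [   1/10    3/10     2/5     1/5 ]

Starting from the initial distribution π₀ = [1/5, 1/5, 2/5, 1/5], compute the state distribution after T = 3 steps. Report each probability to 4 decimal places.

t=0: π = [0.2000, 0.2000, 0.4000, 0.2000]
t=1: π = [0.3200, 0.2000, 0.2400, 0.2400]
t=2: π = [0.2800, 0.2200, 0.2600, 0.2400]
t=3: π = [0.2820, 0.2200, 0.2540, 0.2440]

π = [0.2820, 0.2200, 0.2540, 0.2440]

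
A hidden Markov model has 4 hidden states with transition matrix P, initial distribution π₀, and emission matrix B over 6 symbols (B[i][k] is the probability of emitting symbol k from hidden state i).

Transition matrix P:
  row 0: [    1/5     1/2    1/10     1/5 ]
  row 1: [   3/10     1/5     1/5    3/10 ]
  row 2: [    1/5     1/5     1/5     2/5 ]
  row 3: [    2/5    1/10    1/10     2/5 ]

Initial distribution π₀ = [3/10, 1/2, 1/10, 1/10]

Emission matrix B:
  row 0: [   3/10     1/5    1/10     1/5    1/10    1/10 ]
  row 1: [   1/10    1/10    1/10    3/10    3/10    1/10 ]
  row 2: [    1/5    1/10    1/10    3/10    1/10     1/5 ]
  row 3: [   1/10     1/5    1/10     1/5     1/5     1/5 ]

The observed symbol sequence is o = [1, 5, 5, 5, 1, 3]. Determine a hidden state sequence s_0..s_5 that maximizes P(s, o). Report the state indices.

t=0: δ = [6.000e-02, 5.000e-02, 1.000e-02, 2.000e-02]  (obs o_0=1)
t=1: δ = [1.500e-03, 3.000e-03, 2.000e-03, 3.000e-03]  ψ = [1, 0, 1, 1]  (obs o_1=5)
t=2: δ = [1.200e-04, 7.500e-05, 1.200e-04, 2.400e-04]  ψ = [3, 0, 1, 3]  (obs o_2=5)
t=3: δ = [9.600e-06, 6.000e-06, 4.800e-06, 1.920e-05]  ψ = [3, 0, 2, 3]  (obs o_3=5)
t=4: δ = [1.536e-06, 4.800e-07, 1.920e-07, 1.536e-06]  ψ = [3, 0, 3, 3]  (obs o_4=1)
t=5: δ = [1.229e-07, 2.304e-07, 4.608e-08, 1.229e-07]  ψ = [3, 0, 0, 3]  (obs o_5=3)
backtrack: best end state = 1; path = [1, 3, 3, 3, 0, 1]

path = [1, 3, 3, 3, 0, 1]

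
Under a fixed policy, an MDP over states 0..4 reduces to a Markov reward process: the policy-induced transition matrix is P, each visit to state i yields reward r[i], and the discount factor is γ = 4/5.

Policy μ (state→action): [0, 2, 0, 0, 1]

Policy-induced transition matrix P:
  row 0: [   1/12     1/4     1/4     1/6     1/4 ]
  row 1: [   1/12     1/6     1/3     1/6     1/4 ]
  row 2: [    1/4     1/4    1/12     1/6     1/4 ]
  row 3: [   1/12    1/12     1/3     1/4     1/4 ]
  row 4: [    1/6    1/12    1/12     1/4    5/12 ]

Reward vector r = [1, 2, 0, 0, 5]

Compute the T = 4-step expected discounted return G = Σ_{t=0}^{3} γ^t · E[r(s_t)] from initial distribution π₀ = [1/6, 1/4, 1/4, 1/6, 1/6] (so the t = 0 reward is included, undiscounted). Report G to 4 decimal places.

G = 5.2356

t=0: π = [0.1667, 0.2500, 0.2500, 0.1667, 0.1667], E[r] = 1.5000, γ^t·E[r] = 1.500000, running G = 1.500000
t=1: π = [0.1389, 0.1736, 0.2153, 0.1944, 0.2778], E[r] = 1.8750, γ^t·E[r] = 1.500000, running G = 3.000000
t=2: π = [0.1424, 0.1568, 0.1985, 0.2060, 0.2963], E[r] = 1.9375, γ^t·E[r] = 1.240000, running G = 4.240000
t=3: π = [0.1411, 0.1532, 0.1978, 0.2085, 0.2994], E[r] = 1.9444, γ^t·E[r] = 0.995556, running G = 5.235556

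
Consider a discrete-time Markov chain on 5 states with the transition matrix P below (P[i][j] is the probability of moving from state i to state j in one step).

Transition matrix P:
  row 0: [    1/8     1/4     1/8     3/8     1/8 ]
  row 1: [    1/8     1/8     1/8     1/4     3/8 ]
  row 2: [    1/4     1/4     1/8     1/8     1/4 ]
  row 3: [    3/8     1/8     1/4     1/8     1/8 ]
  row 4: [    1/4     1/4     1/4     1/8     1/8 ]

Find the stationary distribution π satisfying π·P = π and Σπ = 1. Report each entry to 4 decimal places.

Balance equations π_j = Σ_i π_i·P[i][j]:
  π_0 = 1/8·π_0 + 1/8·π_1 + 1/4·π_2 + 3/8·π_3 + 1/4·π_4
  π_1 = 1/4·π_0 + 1/8·π_1 + 1/4·π_2 + 1/8·π_3 + 1/4·π_4
  π_2 = 1/8·π_0 + 1/8·π_1 + 1/8·π_2 + 1/4·π_3 + 1/4·π_4
  π_3 = 3/8·π_0 + 1/4·π_1 + 1/8·π_2 + 1/8·π_3 + 1/8·π_4
  normalize: π_0 + π_1 + π_2 + π_3 + π_4 = 1
Solving the linear system gives exactly π = [142/637, 127/637, 335/1911, 131/637, 376/1911].

π = [0.2229, 0.1994, 0.1753, 0.2057, 0.1968]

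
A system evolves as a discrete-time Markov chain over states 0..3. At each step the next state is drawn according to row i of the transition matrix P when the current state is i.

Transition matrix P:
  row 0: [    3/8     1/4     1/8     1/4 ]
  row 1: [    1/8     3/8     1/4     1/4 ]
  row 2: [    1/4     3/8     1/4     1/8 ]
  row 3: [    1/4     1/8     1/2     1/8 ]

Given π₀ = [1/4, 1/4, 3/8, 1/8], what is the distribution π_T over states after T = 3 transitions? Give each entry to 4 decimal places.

t=0: π = [0.2500, 0.2500, 0.3750, 0.1250]
t=1: π = [0.2500, 0.3125, 0.2500, 0.1875]
t=2: π = [0.2422, 0.2969, 0.2656, 0.1953]
t=3: π = [0.2432, 0.2959, 0.2686, 0.1924]

π = [0.2432, 0.2959, 0.2686, 0.1924]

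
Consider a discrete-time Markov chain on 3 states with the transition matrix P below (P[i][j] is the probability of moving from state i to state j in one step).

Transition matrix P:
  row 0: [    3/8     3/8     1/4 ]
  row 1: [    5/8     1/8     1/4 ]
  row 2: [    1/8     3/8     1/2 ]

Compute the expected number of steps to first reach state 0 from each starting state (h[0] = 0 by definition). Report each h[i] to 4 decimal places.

h = [0.0000, 2.1818, 3.6364]

First-step conditioning: h[0] = 0; for i ≠ 0, h[i] = 1 + Σ_k P[i][k]·h[k].
  h[1] = 1 + 1/8·h[1] + 1/4·h[2]
  h[2] = 1 + 3/8·h[1] + 1/2·h[2]
Solving the 2×2 linear system over states ≠ 0 gives exactly h = [0, 24/11, 40/11] (h[0] = 0 is the target).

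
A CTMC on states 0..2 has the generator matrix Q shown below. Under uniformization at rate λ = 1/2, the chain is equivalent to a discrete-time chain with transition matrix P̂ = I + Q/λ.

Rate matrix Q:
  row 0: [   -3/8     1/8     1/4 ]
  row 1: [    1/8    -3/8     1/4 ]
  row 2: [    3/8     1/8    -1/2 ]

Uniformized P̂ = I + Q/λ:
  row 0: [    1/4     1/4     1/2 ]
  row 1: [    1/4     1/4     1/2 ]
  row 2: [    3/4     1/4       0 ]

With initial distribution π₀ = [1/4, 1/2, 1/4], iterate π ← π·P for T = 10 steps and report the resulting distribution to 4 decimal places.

t=0: π = [0.2500, 0.5000, 0.2500]
t=1: π = [0.3750, 0.2500, 0.3750]
t=2: π = [0.4375, 0.2500, 0.3125]
t=3: π = [0.4063, 0.2500, 0.3438]
t=4: π = [0.4219, 0.2500, 0.3281]
t=5: π = [0.4141, 0.2500, 0.3359]
t=6: π = [0.4180, 0.2500, 0.3320]
t=7: π = [0.4160, 0.2500, 0.3340]
t=8: π = [0.4170, 0.2500, 0.3330]
t=9: π = [0.4165, 0.2500, 0.3335]
t=10: π = [0.4167, 0.2500, 0.3333]

π = [0.4167, 0.2500, 0.3333]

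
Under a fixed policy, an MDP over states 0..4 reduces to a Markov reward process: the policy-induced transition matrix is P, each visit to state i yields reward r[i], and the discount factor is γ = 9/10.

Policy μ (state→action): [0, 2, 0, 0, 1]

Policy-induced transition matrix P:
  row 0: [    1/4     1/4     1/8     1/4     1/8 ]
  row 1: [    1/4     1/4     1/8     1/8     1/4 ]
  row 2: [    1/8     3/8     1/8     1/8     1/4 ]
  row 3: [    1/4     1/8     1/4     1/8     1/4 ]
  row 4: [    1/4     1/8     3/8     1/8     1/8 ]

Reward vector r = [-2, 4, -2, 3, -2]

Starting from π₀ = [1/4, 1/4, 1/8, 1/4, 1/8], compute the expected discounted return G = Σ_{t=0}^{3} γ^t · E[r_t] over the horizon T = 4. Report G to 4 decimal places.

G = 1.0599

t=0: π = [0.2500, 0.2500, 0.1250, 0.2500, 0.1250], E[r] = 0.7500, γ^t·E[r] = 0.750000, running G = 0.750000
t=1: π = [0.2344, 0.2188, 0.1875, 0.1563, 0.2031], E[r] = 0.0938, γ^t·E[r] = 0.084375, running G = 0.834375
t=2: π = [0.2266, 0.2285, 0.1953, 0.1543, 0.1953], E[r] = 0.1426, γ^t·E[r] = 0.115488, running G = 0.949863
t=3: π = [0.2256, 0.2307, 0.1931, 0.1533, 0.1973], E[r] = 0.1509, γ^t·E[r] = 0.109991, running G = 1.059854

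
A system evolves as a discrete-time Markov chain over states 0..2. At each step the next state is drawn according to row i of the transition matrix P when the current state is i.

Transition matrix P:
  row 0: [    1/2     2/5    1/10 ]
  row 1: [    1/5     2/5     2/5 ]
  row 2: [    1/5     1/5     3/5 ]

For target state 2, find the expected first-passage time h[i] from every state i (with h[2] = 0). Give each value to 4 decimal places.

First-step conditioning: h[2] = 0; for i ≠ 2, h[i] = 1 + Σ_k P[i][k]·h[k].
  h[0] = 1 + 1/2·h[0] + 2/5·h[1]
  h[1] = 1 + 1/5·h[0] + 2/5·h[1]
Solving the 2×2 linear system over states ≠ 2 gives exactly h = [50/11, 35/11, 0] (h[2] = 0 is the target).

h = [4.5455, 3.1818, 0.0000]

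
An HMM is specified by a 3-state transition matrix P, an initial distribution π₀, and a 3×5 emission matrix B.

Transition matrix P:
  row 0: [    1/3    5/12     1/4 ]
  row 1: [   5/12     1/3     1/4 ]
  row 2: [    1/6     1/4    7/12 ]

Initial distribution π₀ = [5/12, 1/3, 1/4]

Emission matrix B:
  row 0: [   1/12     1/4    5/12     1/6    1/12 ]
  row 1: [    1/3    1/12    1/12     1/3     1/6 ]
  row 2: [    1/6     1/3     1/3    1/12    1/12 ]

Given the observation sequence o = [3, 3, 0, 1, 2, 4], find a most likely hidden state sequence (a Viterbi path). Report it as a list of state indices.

path = [1, 1, 1, 0, 0, 1]

t=0: δ = [6.944e-02, 1.111e-01, 2.083e-02]  (obs o_0=3)
t=1: δ = [7.716e-03, 1.235e-02, 2.315e-03]  ψ = [1, 1, 1]  (obs o_1=3)
t=2: δ = [4.287e-04, 1.372e-03, 5.144e-04]  ψ = [1, 1, 1]  (obs o_2=0)
t=3: δ = [1.429e-04, 3.810e-05, 1.143e-04]  ψ = [1, 1, 1]  (obs o_3=1)
t=4: δ = [1.985e-05, 4.961e-06, 2.223e-05]  ψ = [0, 0, 2]  (obs o_4=2)
t=5: δ = [5.513e-07, 1.378e-06, 1.080e-06]  ψ = [0, 0, 2]  (obs o_5=4)
backtrack: best end state = 1; path = [1, 1, 1, 0, 0, 1]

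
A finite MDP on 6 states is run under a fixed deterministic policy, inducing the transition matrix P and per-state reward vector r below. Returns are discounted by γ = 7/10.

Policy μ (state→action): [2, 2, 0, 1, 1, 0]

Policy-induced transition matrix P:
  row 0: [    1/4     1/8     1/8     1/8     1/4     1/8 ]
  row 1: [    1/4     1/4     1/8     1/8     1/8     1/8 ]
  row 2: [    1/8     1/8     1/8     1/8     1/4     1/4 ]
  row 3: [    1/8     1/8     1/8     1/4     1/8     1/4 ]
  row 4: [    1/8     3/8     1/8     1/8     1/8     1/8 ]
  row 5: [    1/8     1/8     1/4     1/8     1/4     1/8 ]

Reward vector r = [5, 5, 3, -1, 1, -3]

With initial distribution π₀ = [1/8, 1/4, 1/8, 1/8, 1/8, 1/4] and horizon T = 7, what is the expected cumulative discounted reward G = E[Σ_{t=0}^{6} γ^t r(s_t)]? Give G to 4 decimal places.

t=0: π = [0.1250, 0.2500, 0.1250, 0.1250, 0.1250, 0.2500], E[r] = 1.5000, γ^t·E[r] = 1.500000, running G = 1.500000
t=1: π = [0.1719, 0.1875, 0.1563, 0.1406, 0.1875, 0.1563], E[r] = 1.8438, γ^t·E[r] = 1.290625, running G = 2.790625
t=2: π = [0.1699, 0.1953, 0.1445, 0.1426, 0.1855, 0.1621], E[r] = 1.8164, γ^t·E[r] = 0.890039, running G = 3.680664
t=3: π = [0.1707, 0.1958, 0.1453, 0.1428, 0.1846, 0.1609], E[r] = 1.8271, γ^t·E[r] = 0.626712, running G = 4.307376
t=4: π = [0.1708, 0.1956, 0.1451, 0.1429, 0.1846, 0.1610], E[r] = 1.8262, γ^t·E[r] = 0.438464, running G = 4.745840
t=5: π = [0.1708, 0.1956, 0.1451, 0.1429, 0.1846, 0.1610], E[r] = 1.8262, γ^t·E[r] = 0.306926, running G = 5.052766
t=6: π = [0.1708, 0.1956, 0.1451, 0.1429, 0.1846, 0.1610], E[r] = 1.8262, γ^t·E[r] = 0.214846, running G = 5.267612

G = 5.2676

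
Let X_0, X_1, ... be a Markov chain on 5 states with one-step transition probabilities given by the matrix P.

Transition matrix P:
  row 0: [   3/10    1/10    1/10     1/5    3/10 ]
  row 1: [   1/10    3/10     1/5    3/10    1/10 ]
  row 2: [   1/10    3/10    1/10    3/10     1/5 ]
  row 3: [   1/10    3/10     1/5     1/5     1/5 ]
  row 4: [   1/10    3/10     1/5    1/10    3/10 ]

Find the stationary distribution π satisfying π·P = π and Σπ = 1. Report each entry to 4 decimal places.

Balance equations π_j = Σ_i π_i·P[i][j]:
  π_0 = 3/10·π_0 + 1/10·π_1 + 1/10·π_2 + 1/10·π_3 + 1/10·π_4
  π_1 = 1/10·π_0 + 3/10·π_1 + 3/10·π_2 + 3/10·π_3 + 3/10·π_4
  π_2 = 1/10·π_0 + 1/5·π_1 + 1/10·π_2 + 1/5·π_3 + 1/5·π_4
  π_3 = 1/5·π_0 + 3/10·π_1 + 3/10·π_2 + 1/5·π_3 + 1/10·π_4
  normalize: π_0 + π_1 + π_2 + π_3 + π_4 = 1
Solving the linear system gives exactly π = [1/8, 11/40, 15/88, 887/3960, 37/180].

π = [0.1250, 0.2750, 0.1705, 0.2240, 0.2056]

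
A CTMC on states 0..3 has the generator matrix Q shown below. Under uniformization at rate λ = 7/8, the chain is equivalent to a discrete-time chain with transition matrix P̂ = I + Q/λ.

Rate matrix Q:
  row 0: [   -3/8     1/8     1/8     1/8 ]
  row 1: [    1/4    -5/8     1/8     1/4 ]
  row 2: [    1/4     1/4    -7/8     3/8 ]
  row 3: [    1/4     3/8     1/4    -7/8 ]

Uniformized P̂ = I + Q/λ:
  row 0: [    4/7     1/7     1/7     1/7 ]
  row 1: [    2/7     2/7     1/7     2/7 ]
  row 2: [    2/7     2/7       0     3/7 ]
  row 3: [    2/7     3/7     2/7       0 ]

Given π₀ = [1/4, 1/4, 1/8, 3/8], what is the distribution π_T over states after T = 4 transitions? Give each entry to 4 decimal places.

π = [0.3990, 0.2561, 0.1480, 0.1969]

t=0: π = [0.2500, 0.2500, 0.1250, 0.3750]
t=1: π = [0.3571, 0.3036, 0.1786, 0.1607]
t=2: π = [0.3878, 0.2577, 0.1403, 0.2143]
t=3: π = [0.3965, 0.2609, 0.1534, 0.1891]
t=4: π = [0.3990, 0.2561, 0.1480, 0.1969]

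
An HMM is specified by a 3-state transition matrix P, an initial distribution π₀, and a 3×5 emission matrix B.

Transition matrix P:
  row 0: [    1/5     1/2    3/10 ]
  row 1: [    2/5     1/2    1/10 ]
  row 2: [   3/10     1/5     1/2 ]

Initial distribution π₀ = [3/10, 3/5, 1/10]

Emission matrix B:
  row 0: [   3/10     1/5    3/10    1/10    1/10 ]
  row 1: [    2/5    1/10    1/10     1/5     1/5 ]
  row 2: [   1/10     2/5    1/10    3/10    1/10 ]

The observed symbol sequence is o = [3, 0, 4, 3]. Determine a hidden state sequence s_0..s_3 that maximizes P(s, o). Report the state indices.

path = [1, 1, 1, 1]

t=0: δ = [3.000e-02, 1.200e-01, 3.000e-02]  (obs o_0=3)
t=1: δ = [1.440e-02, 2.400e-02, 1.500e-03]  ψ = [1, 1, 2]  (obs o_1=0)
t=2: δ = [9.600e-04, 2.400e-03, 4.320e-04]  ψ = [1, 1, 0]  (obs o_2=4)
t=3: δ = [9.600e-05, 2.400e-04, 8.640e-05]  ψ = [1, 1, 0]  (obs o_3=3)
backtrack: best end state = 1; path = [1, 1, 1, 1]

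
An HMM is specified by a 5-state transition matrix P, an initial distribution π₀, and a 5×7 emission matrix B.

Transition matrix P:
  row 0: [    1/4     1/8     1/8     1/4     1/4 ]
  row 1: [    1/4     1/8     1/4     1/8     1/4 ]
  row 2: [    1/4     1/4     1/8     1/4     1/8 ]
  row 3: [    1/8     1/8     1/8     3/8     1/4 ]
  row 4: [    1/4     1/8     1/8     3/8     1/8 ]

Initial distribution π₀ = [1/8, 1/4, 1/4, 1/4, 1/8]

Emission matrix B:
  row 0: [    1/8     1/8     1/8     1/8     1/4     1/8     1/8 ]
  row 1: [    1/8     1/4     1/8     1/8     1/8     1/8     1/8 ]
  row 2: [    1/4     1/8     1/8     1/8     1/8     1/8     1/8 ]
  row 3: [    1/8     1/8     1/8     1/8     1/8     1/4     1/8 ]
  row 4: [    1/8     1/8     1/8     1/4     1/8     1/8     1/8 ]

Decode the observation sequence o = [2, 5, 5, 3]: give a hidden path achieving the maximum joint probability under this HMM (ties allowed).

path = [3, 3, 3, 4]

t=0: δ = [1.562e-02, 3.125e-02, 3.125e-02, 3.125e-02, 1.562e-02]  (obs o_0=2)
t=1: δ = [9.766e-04, 9.766e-04, 9.766e-04, 2.930e-03, 9.766e-04]  ψ = [1, 2, 1, 3, 1]  (obs o_1=5)
t=2: δ = [4.578e-05, 4.578e-05, 4.578e-05, 2.747e-04, 9.155e-05]  ψ = [3, 3, 3, 3, 3]  (obs o_2=5)
t=3: δ = [4.292e-06, 4.292e-06, 4.292e-06, 1.287e-05, 1.717e-05]  ψ = [3, 3, 3, 3, 3]  (obs o_3=3)
backtrack: best end state = 4; path = [3, 3, 3, 4]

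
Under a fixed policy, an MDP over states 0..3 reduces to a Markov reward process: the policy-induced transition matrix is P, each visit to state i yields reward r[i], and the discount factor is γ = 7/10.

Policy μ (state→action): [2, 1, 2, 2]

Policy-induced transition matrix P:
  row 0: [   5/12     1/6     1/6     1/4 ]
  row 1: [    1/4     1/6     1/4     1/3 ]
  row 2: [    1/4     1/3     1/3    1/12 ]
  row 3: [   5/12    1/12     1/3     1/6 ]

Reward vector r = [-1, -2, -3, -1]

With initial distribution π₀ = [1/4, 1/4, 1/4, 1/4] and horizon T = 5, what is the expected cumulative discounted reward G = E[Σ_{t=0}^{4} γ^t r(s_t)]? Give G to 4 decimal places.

G = -4.8021

t=0: π = [0.2500, 0.2500, 0.2500, 0.2500], E[r] = -1.7500, γ^t·E[r] = -1.750000, running G = -1.750000
t=1: π = [0.3333, 0.1875, 0.2708, 0.2083], E[r] = -1.7292, γ^t·E[r] = -1.210417, running G = -2.960417
t=2: π = [0.3403, 0.1944, 0.2622, 0.2031], E[r] = -1.7188, γ^t·E[r] = -0.842188, running G = -3.802604
t=3: π = [0.3406, 0.1934, 0.2604, 0.2056], E[r] = -1.7143, γ^t·E[r] = -0.587993, running G = -4.390597
t=4: π = [0.3410, 0.1929, 0.2605, 0.2056], E[r] = -1.7138, γ^t·E[r] = -0.411494, running G = -4.802091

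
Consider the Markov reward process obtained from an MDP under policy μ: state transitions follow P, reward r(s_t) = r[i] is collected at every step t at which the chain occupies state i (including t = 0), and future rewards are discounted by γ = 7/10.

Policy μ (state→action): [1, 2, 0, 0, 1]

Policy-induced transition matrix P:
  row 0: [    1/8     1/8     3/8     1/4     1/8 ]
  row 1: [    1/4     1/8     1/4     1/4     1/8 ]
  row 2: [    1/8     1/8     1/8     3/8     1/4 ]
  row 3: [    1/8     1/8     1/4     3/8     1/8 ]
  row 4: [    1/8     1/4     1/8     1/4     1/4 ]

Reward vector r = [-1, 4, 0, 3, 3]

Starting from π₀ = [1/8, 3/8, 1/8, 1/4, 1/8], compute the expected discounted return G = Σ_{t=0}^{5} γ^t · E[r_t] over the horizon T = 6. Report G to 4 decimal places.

t=0: π = [0.1250, 0.3750, 0.1250, 0.2500, 0.1250], E[r] = 2.5000, γ^t·E[r] = 2.500000, running G = 2.500000
t=1: π = [0.1719, 0.1406, 0.2344, 0.2969, 0.1563], E[r] = 1.7500, γ^t·E[r] = 1.225000, running G = 3.725000
t=2: π = [0.1426, 0.1445, 0.2227, 0.3164, 0.1738], E[r] = 1.9063, γ^t·E[r] = 0.934063, running G = 4.659063
t=3: π = [0.1431, 0.1467, 0.2183, 0.3174, 0.1746], E[r] = 1.9197, γ^t·E[r] = 0.658449, running G = 5.317512
t=4: π = [0.1433, 0.1468, 0.2188, 0.3170, 0.1741], E[r] = 1.9171, γ^t·E[r] = 0.460299, running G = 5.777811
t=5: π = [0.1434, 0.1468, 0.2188, 0.3170, 0.1741], E[r] = 1.9169, γ^t·E[r] = 0.322179, running G = 6.099990

G = 6.1000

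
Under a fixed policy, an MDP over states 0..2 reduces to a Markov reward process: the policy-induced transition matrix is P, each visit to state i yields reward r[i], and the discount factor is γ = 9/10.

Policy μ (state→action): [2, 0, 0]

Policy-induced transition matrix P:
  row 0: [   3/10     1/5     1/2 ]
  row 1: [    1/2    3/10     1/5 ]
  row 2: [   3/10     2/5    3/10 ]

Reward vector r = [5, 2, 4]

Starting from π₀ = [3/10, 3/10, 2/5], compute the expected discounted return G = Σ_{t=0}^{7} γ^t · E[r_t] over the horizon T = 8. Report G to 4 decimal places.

t=0: π = [0.3000, 0.3000, 0.4000], E[r] = 3.7000, γ^t·E[r] = 3.700000, running G = 3.700000
t=1: π = [0.3600, 0.3100, 0.3300], E[r] = 3.7400, γ^t·E[r] = 3.366000, running G = 7.066000
t=2: π = [0.3620, 0.2970, 0.3410], E[r] = 3.7680, γ^t·E[r] = 3.052080, running G = 10.118080
t=3: π = [0.3594, 0.2979, 0.3427], E[r] = 3.7636, γ^t·E[r] = 2.743664, running G = 12.861744
t=4: π = [0.3596, 0.2983, 0.3421], E[r] = 3.7629, γ^t·E[r] = 2.468852, running G = 15.330596
t=5: π = [0.3597, 0.2983, 0.3421], E[r] = 3.7632, γ^t·E[r] = 2.222111, running G = 17.552707
t=6: π = [0.3597, 0.2982, 0.3421], E[r] = 3.7632, γ^t·E[r] = 1.999901, running G = 19.552608
t=7: π = [0.3596, 0.2982, 0.3421], E[r] = 3.7632, γ^t·E[r] = 1.799906, running G = 21.352514

G = 21.3525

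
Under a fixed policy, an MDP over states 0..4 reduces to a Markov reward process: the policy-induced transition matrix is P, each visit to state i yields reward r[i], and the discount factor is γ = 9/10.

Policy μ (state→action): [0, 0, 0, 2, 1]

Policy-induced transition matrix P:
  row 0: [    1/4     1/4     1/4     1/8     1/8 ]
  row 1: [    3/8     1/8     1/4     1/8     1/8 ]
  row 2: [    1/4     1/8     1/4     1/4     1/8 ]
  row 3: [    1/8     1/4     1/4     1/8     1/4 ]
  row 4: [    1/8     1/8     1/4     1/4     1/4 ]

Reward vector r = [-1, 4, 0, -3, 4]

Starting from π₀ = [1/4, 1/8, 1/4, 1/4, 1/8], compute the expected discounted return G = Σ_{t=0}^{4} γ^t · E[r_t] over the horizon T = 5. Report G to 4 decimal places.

G = 1.9747

t=0: π = [0.2500, 0.1250, 0.2500, 0.2500, 0.1250], E[r] = 0.0000, γ^t·E[r] = 0.000000, running G = 0.000000
t=1: π = [0.2188, 0.1875, 0.2500, 0.1719, 0.1719], E[r] = 0.7031, γ^t·E[r] = 0.632813, running G = 0.632813
t=2: π = [0.2305, 0.1738, 0.2500, 0.1777, 0.1680], E[r] = 0.6035, γ^t·E[r] = 0.488848, running G = 1.121660
t=3: π = [0.2285, 0.1760, 0.2500, 0.1772, 0.1682], E[r] = 0.6167, γ^t·E[r] = 0.449574, running G = 1.571234
t=4: π = [0.2288, 0.1757, 0.2500, 0.1773, 0.1682], E[r] = 0.6150, γ^t·E[r] = 0.403475, running G = 1.974709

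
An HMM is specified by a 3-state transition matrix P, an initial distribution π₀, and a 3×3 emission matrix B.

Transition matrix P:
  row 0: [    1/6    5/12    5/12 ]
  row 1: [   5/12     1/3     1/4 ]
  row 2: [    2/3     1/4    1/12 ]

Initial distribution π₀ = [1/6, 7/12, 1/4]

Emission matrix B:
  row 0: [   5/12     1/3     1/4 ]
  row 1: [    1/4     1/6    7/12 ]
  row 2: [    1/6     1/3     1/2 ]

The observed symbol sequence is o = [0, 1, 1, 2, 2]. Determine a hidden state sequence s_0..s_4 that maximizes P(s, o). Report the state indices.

t=0: δ = [6.944e-02, 1.458e-01, 4.167e-02]  (obs o_0=0)
t=1: δ = [2.025e-02, 8.102e-03, 1.215e-02]  ψ = [1, 1, 1]  (obs o_1=1)
t=2: δ = [2.701e-03, 1.407e-03, 2.813e-03]  ψ = [2, 0, 0]  (obs o_2=1)
t=3: δ = [4.689e-04, 6.564e-04, 5.626e-04]  ψ = [2, 0, 0]  (obs o_3=2)
t=4: δ = [9.377e-05, 1.276e-04, 9.768e-05]  ψ = [2, 1, 0]  (obs o_4=2)
backtrack: best end state = 1; path = [1, 2, 0, 1, 1]

path = [1, 2, 0, 1, 1]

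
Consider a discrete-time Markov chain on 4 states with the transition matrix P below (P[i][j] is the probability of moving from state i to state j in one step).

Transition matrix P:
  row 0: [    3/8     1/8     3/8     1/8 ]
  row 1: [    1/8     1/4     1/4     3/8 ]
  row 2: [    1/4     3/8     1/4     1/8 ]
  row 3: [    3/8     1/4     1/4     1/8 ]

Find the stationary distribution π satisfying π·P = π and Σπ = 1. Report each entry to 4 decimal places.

Balance equations π_j = Σ_i π_i·P[i][j]:
  π_0 = 3/8·π_0 + 1/8·π_1 + 1/4·π_2 + 3/8·π_3
  π_1 = 1/8·π_0 + 1/4·π_1 + 3/8·π_2 + 1/4·π_3
  π_2 = 3/8·π_0 + 1/4·π_1 + 1/4·π_2 + 1/4·π_3
  normalize: π_0 + π_1 + π_2 + π_3 = 1
Solving the linear system gives exactly π = [70/253, 127/506, 72/253, 95/506].

π = [0.2767, 0.2510, 0.2846, 0.1877]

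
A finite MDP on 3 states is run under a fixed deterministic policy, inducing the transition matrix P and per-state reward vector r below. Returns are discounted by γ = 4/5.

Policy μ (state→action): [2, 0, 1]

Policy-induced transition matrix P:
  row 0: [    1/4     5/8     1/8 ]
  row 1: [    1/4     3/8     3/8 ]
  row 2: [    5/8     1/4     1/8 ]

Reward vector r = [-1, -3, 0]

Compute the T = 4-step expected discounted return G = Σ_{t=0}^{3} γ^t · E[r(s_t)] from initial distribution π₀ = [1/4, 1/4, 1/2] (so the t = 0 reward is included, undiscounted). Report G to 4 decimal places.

G = -4.1670

t=0: π = [0.2500, 0.2500, 0.5000], E[r] = -1.0000, γ^t·E[r] = -1.000000, running G = -1.000000
t=1: π = [0.4375, 0.3750, 0.1875], E[r] = -1.5625, γ^t·E[r] = -1.250000, running G = -2.250000
t=2: π = [0.3203, 0.4609, 0.2188], E[r] = -1.7031, γ^t·E[r] = -1.090000, running G = -3.340000
t=3: π = [0.3320, 0.4277, 0.2402], E[r] = -1.6152, γ^t·E[r] = -0.827000, running G = -4.167000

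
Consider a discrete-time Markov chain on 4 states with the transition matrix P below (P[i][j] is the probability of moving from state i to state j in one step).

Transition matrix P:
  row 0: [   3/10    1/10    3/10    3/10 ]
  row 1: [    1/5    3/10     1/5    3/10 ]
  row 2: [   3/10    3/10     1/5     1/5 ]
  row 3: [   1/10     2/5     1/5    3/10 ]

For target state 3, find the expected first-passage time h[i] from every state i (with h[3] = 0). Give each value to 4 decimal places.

h = [3.6437, 3.6032, 3.9676, 0.0000]

First-step conditioning: h[3] = 0; for i ≠ 3, h[i] = 1 + Σ_k P[i][k]·h[k].
  h[0] = 1 + 3/10·h[0] + 1/10·h[1] + 3/10·h[2]
  h[1] = 1 + 1/5·h[0] + 3/10·h[1] + 1/5·h[2]
  h[2] = 1 + 3/10·h[0] + 3/10·h[1] + 1/5·h[2]
Solving the 3×3 linear system over states ≠ 3 gives exactly h = [900/247, 890/247, 980/247, 0] (h[3] = 0 is the target).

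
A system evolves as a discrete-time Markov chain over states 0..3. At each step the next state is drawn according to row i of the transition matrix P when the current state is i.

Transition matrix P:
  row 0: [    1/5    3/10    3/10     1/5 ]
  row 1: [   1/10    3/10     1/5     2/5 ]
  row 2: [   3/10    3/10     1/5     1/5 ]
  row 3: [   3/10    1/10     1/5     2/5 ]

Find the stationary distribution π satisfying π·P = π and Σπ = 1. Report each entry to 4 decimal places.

Balance equations π_j = Σ_i π_i·P[i][j]:
  π_0 = 1/5·π_0 + 1/10·π_1 + 3/10·π_2 + 3/10·π_3
  π_1 = 3/10·π_0 + 3/10·π_1 + 3/10·π_2 + 1/10·π_3
  π_2 = 3/10·π_0 + 1/5·π_1 + 1/5·π_2 + 1/5·π_3
  normalize: π_0 + π_1 + π_2 + π_3 = 1
Solving the linear system gives exactly π = [53/231, 5/21, 103/462, 13/42].

π = [0.2294, 0.2381, 0.2229, 0.3095]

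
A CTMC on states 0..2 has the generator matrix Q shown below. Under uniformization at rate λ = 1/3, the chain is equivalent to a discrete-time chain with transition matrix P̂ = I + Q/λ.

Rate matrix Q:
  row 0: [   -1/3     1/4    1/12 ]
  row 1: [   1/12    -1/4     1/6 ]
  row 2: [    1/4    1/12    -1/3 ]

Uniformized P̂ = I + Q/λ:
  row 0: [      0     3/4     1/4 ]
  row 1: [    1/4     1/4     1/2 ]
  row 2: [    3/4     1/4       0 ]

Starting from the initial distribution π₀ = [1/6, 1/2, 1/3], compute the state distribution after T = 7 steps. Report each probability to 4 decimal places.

t=0: π = [0.1667, 0.5000, 0.3333]
t=1: π = [0.3750, 0.3333, 0.2917]
t=2: π = [0.3021, 0.4375, 0.2604]
t=3: π = [0.3047, 0.4010, 0.2943]
t=4: π = [0.3210, 0.4023, 0.2767]
t=5: π = [0.3081, 0.4105, 0.2814]
t=6: π = [0.3137, 0.4041, 0.2823]
t=7: π = [0.3127, 0.4068, 0.2804]

π = [0.3127, 0.4068, 0.2804]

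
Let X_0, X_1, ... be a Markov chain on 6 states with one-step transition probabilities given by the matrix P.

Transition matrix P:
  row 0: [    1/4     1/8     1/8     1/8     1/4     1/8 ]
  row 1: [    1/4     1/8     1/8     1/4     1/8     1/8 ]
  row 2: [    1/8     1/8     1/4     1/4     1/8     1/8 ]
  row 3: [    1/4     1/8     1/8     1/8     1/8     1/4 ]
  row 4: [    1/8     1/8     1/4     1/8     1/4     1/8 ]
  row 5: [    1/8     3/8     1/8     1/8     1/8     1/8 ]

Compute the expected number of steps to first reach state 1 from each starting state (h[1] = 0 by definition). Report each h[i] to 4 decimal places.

h = [6.2181, 0.0000, 6.1909, 6.0242, 6.2147, 4.6640]

First-step conditioning: h[1] = 0; for i ≠ 1, h[i] = 1 + Σ_k P[i][k]·h[k].
  h[0] = 1 + 1/4·h[0] + 1/8·h[2] + 1/8·h[3] + 1/4·h[4] + 1/8·h[5]
  h[2] = 1 + 1/8·h[0] + 1/4·h[2] + 1/4·h[3] + 1/8·h[4] + 1/8·h[5]
  h[3] = 1 + 1/4·h[0] + 1/8·h[2] + 1/8·h[3] + 1/8·h[4] + 1/4·h[5]
  h[4] = 1 + 1/8·h[0] + 1/4·h[2] + 1/8·h[3] + 1/4·h[4] + 1/8·h[5]
  h[5] = 1 + 1/8·h[0] + 1/8·h[2] + 1/8·h[3] + 1/8·h[4] + 1/8·h[5]
Solving the 5×5 linear system over states ≠ 1 gives exactly h = [29256/4705, 0, 29128/4705, 28344/4705, 5848/941, 21944/4705] (h[1] = 0 is the target).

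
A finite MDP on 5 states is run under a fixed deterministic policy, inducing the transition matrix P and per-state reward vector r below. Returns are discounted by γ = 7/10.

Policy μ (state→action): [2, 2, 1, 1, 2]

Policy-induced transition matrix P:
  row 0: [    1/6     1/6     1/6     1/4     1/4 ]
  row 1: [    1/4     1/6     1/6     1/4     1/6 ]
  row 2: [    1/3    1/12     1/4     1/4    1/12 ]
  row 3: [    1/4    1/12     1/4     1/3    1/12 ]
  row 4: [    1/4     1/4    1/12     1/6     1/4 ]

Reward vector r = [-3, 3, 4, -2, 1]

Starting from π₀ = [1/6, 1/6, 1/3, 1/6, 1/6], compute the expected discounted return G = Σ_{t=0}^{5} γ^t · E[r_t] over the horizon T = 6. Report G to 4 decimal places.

G = 1.3341

t=0: π = [0.1667, 0.1667, 0.3333, 0.1667, 0.1667], E[r] = 1.1667, γ^t·E[r] = 1.166667, running G = 1.166667
t=1: π = [0.2639, 0.1389, 0.1944, 0.2500, 0.1528], E[r] = 0.0556, γ^t·E[r] = 0.038889, running G = 1.205556
t=2: π = [0.2442, 0.1424, 0.1910, 0.2581, 0.1644], E[r] = 0.1065, γ^t·E[r] = 0.052176, running G = 1.257731
t=3: π = [0.2456, 0.1429, 0.1904, 0.2578, 0.1633], E[r] = 0.1014, γ^t·E[r] = 0.034770, running G = 1.292501
t=4: π = [0.2454, 0.1429, 0.1904, 0.2579, 0.1634], E[r] = 0.1018, γ^t·E[r] = 0.024451, running G = 1.316952
t=5: π = [0.2454, 0.1429, 0.1904, 0.2579, 0.1634], E[r] = 0.1018, γ^t·E[r] = 0.017107, running G = 1.334059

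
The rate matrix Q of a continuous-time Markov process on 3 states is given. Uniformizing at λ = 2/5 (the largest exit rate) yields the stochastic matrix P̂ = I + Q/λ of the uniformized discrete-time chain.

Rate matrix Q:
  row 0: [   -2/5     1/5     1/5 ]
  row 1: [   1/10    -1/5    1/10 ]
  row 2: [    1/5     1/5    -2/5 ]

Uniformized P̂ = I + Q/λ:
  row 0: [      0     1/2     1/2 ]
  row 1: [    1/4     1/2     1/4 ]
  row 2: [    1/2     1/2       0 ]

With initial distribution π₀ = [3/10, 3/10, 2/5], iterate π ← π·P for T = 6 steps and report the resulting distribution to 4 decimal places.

π = [0.2492, 0.5000, 0.2508]

t=0: π = [0.3000, 0.3000, 0.4000]
t=1: π = [0.2750, 0.5000, 0.2250]
t=2: π = [0.2375, 0.5000, 0.2625]
t=3: π = [0.2563, 0.5000, 0.2438]
t=4: π = [0.2469, 0.5000, 0.2531]
t=5: π = [0.2516, 0.5000, 0.2484]
t=6: π = [0.2492, 0.5000, 0.2508]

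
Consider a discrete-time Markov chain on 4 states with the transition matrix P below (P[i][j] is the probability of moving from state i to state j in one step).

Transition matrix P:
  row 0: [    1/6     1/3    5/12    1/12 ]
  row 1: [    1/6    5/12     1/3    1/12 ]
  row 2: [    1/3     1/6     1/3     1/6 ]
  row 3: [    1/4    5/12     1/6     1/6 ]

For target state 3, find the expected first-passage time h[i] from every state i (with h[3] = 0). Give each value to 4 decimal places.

First-step conditioning: h[3] = 0; for i ≠ 3, h[i] = 1 + Σ_k P[i][k]·h[k].
  h[0] = 1 + 1/6·h[0] + 1/3·h[1] + 5/12·h[2]
  h[1] = 1 + 1/6·h[0] + 5/12·h[1] + 1/3·h[2]
  h[2] = 1 + 1/3·h[0] + 1/6·h[1] + 1/3·h[2]
Solving the 3×3 linear system over states ≠ 3 gives exactly h = [141/16, 71/8, 65/8, 0] (h[3] = 0 is the target).

h = [8.8125, 8.8750, 8.1250, 0.0000]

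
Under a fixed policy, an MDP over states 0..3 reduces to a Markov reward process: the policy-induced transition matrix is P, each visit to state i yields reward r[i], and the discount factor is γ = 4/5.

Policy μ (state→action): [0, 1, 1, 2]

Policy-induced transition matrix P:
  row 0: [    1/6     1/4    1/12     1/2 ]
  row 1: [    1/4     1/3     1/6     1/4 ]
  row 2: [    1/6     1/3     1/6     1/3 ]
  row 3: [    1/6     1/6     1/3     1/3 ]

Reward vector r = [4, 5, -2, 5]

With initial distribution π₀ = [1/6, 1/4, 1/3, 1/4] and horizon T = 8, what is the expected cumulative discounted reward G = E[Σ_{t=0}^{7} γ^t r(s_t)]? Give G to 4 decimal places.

G = 13.1840

t=0: π = [0.1667, 0.2500, 0.3333, 0.2500], E[r] = 2.5000, γ^t·E[r] = 2.500000, running G = 2.500000
t=1: π = [0.1875, 0.2778, 0.1944, 0.3403], E[r] = 3.4514, γ^t·E[r] = 2.761111, running G = 5.261111
t=2: π = [0.1898, 0.2610, 0.2078, 0.3414], E[r] = 3.3559, γ^t·E[r] = 2.147778, running G = 7.408889
t=3: π = [0.1884, 0.2606, 0.2078, 0.3432], E[r] = 3.3573, γ^t·E[r] = 1.718938, running G = 9.127827
t=4: π = [0.1884, 0.2604, 0.2082, 0.3430], E[r] = 3.3544, γ^t·E[r] = 1.373977, running G = 10.501804
t=5: π = [0.1884, 0.2605, 0.2081, 0.3430], E[r] = 3.3547, γ^t·E[r] = 1.099257, running G = 11.601061
t=6: π = [0.1884, 0.2605, 0.2081, 0.3430], E[r] = 3.3546, γ^t·E[r] = 0.879400, running G = 12.480461
t=7: π = [0.1884, 0.2605, 0.2081, 0.3430], E[r] = 3.3547, γ^t·E[r] = 0.703521, running G = 13.183982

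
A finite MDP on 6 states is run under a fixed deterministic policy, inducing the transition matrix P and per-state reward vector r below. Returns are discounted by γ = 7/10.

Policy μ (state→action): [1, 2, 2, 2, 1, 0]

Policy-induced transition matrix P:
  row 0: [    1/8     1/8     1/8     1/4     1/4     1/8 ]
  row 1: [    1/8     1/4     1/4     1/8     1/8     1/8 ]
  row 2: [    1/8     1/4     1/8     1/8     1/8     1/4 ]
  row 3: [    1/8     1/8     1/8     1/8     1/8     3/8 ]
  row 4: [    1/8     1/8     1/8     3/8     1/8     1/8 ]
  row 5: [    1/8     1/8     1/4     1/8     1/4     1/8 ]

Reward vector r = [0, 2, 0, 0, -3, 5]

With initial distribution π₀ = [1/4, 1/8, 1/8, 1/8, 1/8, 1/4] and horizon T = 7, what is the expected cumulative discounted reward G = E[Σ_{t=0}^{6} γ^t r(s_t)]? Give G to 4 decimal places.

G = 2.6445

t=0: π = [0.2500, 0.1250, 0.1250, 0.1250, 0.1250, 0.2500], E[r] = 1.1250, γ^t·E[r] = 1.125000, running G = 1.125000
t=1: π = [0.1250, 0.1563, 0.1719, 0.1875, 0.1875, 0.1719], E[r] = 0.6094, γ^t·E[r] = 0.426563, running G = 1.551563
t=2: π = [0.1250, 0.1660, 0.1660, 0.1875, 0.1621, 0.1934], E[r] = 0.8125, γ^t·E[r] = 0.398125, running G = 1.949688
t=3: π = [0.1250, 0.1665, 0.1699, 0.1812, 0.1648, 0.1926], E[r] = 0.8018, γ^t·E[r] = 0.275003, running G = 2.224690
t=4: π = [0.1250, 0.1671, 0.1699, 0.1818, 0.1647, 0.1915], E[r] = 0.7976, γ^t·E[r] = 0.191513, running G = 2.416203
t=5: π = [0.1250, 0.1671, 0.1698, 0.1818, 0.1646, 0.1917], E[r] = 0.7990, γ^t·E[r] = 0.134288, running G = 2.550491
t=6: π = [0.1250, 0.1671, 0.1699, 0.1818, 0.1646, 0.1917], E[r] = 0.7989, γ^t·E[r] = 0.093986, running G = 2.644477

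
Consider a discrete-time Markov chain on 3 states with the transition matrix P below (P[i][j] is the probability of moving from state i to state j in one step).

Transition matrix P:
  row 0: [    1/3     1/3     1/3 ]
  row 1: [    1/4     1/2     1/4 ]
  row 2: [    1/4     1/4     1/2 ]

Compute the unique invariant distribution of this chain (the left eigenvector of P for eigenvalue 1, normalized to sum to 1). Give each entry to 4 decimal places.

Balance equations π_j = Σ_i π_i·P[i][j]:
  π_0 = 1/3·π_0 + 1/4·π_1 + 1/4·π_2
  π_1 = 1/3·π_0 + 1/2·π_1 + 1/4·π_2
  normalize: π_0 + π_1 + π_2 = 1
Solving the linear system gives exactly π = [3/11, 4/11, 4/11].

π = [0.2727, 0.3636, 0.3636]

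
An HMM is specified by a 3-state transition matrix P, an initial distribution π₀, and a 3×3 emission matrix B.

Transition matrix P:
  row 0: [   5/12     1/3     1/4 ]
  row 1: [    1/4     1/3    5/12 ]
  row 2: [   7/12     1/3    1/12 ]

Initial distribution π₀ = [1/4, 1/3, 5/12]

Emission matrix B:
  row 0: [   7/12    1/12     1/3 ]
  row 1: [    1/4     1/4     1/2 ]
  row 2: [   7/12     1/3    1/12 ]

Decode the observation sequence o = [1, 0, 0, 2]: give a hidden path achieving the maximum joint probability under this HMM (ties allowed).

t=0: δ = [2.083e-02, 8.333e-02, 1.389e-01]  (obs o_0=1)
t=1: δ = [4.726e-02, 1.157e-02, 2.025e-02]  ψ = [2, 2, 1]  (obs o_1=0)
t=2: δ = [1.149e-02, 3.938e-03, 6.892e-03]  ψ = [0, 0, 0]  (obs o_2=0)
t=3: δ = [1.595e-03, 1.915e-03, 2.393e-04]  ψ = [0, 0, 0]  (obs o_3=2)
backtrack: best end state = 1; path = [2, 0, 0, 1]

path = [2, 0, 0, 1]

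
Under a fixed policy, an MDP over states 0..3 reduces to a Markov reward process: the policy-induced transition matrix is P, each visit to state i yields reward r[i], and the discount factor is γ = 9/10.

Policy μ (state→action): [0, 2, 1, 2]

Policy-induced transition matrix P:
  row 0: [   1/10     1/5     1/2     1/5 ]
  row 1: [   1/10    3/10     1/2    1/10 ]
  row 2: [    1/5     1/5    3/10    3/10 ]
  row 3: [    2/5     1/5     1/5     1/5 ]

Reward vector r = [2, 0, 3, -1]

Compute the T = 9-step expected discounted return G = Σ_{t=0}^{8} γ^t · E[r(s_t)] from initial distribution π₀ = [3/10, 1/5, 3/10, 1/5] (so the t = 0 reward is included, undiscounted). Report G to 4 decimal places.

G = 7.8673

t=0: π = [0.3000, 0.2000, 0.3000, 0.2000], E[r] = 1.3000, γ^t·E[r] = 1.300000, running G = 1.300000
t=1: π = [0.1900, 0.2200, 0.3800, 0.2100], E[r] = 1.3100, γ^t·E[r] = 1.179000, running G = 2.479000
t=2: π = [0.2010, 0.2220, 0.3610, 0.2160], E[r] = 1.2690, γ^t·E[r] = 1.027890, running G = 3.506890
t=3: π = [0.2009, 0.2222, 0.3630, 0.2139], E[r] = 1.2769, γ^t·E[r] = 0.930860, running G = 4.437750
t=4: π = [0.2005, 0.2222, 0.3632, 0.2141], E[r] = 1.2766, γ^t·E[r] = 0.837544, running G = 5.275295
t=5: π = [0.2005, 0.2222, 0.3631, 0.2141], E[r] = 1.2764, γ^t·E[r] = 0.753691, running G = 6.028986
t=6: π = [0.2005, 0.2222, 0.3631, 0.2141], E[r] = 1.2764, γ^t·E[r] = 0.678346, running G = 6.707332
t=7: π = [0.2005, 0.2222, 0.3631, 0.2141], E[r] = 1.2764, γ^t·E[r] = 0.610509, running G = 7.317841
t=8: π = [0.2005, 0.2222, 0.3631, 0.2141], E[r] = 1.2764, γ^t·E[r] = 0.549458, running G = 7.867299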